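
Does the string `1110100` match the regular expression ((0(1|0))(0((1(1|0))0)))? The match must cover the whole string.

No split of 1110100 into u·v has (0(1|0)) matching u and (0((1(1|0))0)) matching v.

no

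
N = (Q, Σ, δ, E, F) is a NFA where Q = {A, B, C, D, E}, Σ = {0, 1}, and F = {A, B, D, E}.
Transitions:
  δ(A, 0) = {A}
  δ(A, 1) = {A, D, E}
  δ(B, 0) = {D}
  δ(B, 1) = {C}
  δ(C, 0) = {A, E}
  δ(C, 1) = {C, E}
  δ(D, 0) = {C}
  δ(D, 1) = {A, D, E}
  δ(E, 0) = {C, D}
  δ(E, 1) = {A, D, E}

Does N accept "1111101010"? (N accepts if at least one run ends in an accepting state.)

accepted

Start: {E}
read 1: {A, D, E}
read 1: {A, D, E}
read 1: {A, D, E}
read 1: {A, D, E}
read 1: {A, D, E}
read 0: {A, C, D}
read 1: {A, C, D, E}
read 0: {A, C, D, E}
read 1: {A, C, D, E}
read 0: {A, C, D, E}
Reachable ∩ accepting = {A, D, E} — nonempty.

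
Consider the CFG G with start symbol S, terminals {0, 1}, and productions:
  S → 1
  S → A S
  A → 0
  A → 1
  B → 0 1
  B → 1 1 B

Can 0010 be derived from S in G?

no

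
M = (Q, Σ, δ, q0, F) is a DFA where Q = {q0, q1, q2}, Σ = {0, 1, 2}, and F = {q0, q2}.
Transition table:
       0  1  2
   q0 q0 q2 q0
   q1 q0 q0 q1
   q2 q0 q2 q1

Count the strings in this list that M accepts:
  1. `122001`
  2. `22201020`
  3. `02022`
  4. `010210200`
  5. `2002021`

`122001`: accepted
`22201020`: accepted
`02022`: accepted
`010210200`: accepted
`2002021`: accepted

5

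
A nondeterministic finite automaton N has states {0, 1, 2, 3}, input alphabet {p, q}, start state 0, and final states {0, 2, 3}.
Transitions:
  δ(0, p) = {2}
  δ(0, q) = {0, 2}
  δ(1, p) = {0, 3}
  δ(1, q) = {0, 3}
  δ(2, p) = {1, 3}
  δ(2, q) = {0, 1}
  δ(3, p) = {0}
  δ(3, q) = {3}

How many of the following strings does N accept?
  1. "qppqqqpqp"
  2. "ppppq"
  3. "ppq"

"qppqqqpqp": accepted
"ppppq": accepted
"ppq": accepted

3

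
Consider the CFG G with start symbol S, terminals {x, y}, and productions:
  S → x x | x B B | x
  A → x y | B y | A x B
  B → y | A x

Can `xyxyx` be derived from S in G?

S ⇒ xBB ⇒ xyB ⇒ xyAx ⇒ xyxyx

yes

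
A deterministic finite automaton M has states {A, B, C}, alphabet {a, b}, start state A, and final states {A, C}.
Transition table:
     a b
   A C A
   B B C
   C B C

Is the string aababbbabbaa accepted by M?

A --a--> C
C --a--> B
B --b--> C
C --a--> B
B --b--> C
C --b--> C
C --b--> C
C --a--> B
B --b--> C
C --b--> C
C --a--> B
B --a--> B
End in state B, which is not an accepting state.

rejected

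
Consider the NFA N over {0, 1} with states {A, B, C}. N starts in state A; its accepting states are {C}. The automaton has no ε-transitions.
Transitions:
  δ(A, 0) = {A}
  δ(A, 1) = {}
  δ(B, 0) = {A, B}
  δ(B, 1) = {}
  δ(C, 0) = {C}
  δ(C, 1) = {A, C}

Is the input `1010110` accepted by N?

Start: {A}
read 1: {}
The reachable set is empty and stays empty for the remaining 6 symbols.
Reachable ∩ accepting = {} — empty.

rejected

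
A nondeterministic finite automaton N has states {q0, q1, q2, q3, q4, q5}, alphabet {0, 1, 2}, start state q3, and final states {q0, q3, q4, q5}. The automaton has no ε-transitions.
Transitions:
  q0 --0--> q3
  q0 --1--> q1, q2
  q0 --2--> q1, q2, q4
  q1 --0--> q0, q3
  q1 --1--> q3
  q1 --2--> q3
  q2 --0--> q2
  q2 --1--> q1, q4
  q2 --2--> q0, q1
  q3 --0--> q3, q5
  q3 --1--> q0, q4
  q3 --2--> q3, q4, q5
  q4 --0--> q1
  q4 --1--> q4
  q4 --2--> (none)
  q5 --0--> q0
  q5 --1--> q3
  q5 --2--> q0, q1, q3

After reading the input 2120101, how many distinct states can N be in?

Start: {q3}
read 2: {q3, q4, q5}
read 1: {q0, q3, q4}
read 2: {q1, q2, q3, q4, q5}
read 0: {q0, q1, q2, q3, q5}
read 1: {q0, q1, q2, q3, q4}
read 0: {q0, q1, q2, q3, q5}
read 1: {q0, q1, q2, q3, q4}
Final reachable set {q0, q1, q2, q3, q4} has 5 states.

5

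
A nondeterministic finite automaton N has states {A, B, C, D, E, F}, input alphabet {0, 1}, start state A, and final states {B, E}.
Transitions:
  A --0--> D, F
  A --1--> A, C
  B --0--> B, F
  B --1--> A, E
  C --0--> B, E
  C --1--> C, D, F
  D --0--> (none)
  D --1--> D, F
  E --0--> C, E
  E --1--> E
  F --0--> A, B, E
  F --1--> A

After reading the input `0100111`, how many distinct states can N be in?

5

Start: {A}
read 0: {D, F}
read 1: {A, D, F}
read 0: {A, B, D, E, F}
read 0: {A, B, C, D, E, F}
read 1: {A, C, D, E, F}
read 1: {A, C, D, E, F}
read 1: {A, C, D, E, F}
Final reachable set {A, C, D, E, F} has 5 states.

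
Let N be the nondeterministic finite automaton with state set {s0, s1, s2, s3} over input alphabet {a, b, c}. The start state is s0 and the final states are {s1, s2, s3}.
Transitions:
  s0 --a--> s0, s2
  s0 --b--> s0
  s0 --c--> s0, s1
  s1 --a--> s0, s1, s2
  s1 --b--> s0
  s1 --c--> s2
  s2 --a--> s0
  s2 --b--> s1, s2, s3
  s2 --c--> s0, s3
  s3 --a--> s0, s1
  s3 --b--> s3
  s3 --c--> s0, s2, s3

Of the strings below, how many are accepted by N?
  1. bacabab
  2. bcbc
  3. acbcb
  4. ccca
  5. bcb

4

bacabab: accepted
bcbc: accepted
acbcb: accepted
ccca: accepted
bcb: rejected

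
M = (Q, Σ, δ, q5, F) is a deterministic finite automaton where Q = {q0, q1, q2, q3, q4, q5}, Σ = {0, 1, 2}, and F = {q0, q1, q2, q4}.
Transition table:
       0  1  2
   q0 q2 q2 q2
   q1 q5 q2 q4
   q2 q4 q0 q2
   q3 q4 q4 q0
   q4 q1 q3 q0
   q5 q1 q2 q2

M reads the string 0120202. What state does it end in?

q2

q5 --0--> q1
q1 --1--> q2
q2 --2--> q2
q2 --0--> q4
q4 --2--> q0
q0 --0--> q2
q2 --2--> q2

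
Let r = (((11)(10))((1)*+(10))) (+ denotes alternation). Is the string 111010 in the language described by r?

yes

Split as 1110·10: ((11)(10)) matches 1110 and ((1)*+(10)) matches 10.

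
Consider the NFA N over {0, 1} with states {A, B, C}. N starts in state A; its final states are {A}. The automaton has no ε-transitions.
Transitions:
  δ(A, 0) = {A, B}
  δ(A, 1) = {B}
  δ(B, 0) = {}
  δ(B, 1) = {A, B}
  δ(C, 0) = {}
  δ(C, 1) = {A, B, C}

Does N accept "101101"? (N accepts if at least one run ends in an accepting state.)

rejected

Start: {A}
read 1: {B}
read 0: {}
The reachable set is empty and stays empty for the remaining 4 symbols.
Reachable ∩ accepting = {} — empty.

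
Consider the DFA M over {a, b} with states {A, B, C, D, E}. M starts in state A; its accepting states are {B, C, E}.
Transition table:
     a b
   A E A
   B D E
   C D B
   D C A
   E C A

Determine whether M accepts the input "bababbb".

rejected

A --b--> A
A --a--> E
E --b--> A
A --a--> E
E --b--> A
A --b--> A
A --b--> A
End in state A, which is not an accepting state.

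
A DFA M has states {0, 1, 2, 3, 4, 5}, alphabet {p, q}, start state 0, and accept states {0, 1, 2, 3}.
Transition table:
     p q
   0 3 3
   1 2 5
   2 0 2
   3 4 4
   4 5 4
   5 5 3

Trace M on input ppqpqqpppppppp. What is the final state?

0 --p--> 3
3 --p--> 4
4 --q--> 4
4 --p--> 5
5 --q--> 3
3 --q--> 4
4 --p--> 5
5 --p--> 5
5 --p--> 5
5 --p--> 5
5 --p--> 5
5 --p--> 5
5 --p--> 5
5 --p--> 5

5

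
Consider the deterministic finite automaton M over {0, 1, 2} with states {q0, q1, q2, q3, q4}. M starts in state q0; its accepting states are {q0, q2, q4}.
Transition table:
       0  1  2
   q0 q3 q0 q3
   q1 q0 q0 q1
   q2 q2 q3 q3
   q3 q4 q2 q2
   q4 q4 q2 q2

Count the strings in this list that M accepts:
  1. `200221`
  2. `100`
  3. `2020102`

3

`200221`: accepted
`100`: accepted
`2020102`: accepted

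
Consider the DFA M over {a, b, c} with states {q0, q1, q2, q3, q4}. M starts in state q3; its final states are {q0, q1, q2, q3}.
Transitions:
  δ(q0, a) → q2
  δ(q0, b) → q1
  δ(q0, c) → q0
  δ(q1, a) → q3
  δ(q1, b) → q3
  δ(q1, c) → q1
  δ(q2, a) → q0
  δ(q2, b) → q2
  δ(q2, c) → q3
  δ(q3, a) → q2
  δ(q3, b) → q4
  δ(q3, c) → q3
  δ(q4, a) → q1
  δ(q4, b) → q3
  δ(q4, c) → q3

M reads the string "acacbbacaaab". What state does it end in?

q3 --a--> q2
q2 --c--> q3
q3 --a--> q2
q2 --c--> q3
q3 --b--> q4
q4 --b--> q3
q3 --a--> q2
q2 --c--> q3
q3 --a--> q2
q2 --a--> q0
q0 --a--> q2
q2 --b--> q2

q2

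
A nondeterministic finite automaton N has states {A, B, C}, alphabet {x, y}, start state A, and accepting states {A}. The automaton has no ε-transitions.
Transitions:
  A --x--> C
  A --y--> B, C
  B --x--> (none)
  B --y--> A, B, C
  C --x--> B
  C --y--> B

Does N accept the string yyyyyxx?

rejected

Start: {A}
read y: {B, C}
read y: {A, B, C}
read y: {A, B, C}
read y: {A, B, C}
read y: {A, B, C}
read x: {B, C}
read x: {B}
Reachable ∩ accepting = {} — empty.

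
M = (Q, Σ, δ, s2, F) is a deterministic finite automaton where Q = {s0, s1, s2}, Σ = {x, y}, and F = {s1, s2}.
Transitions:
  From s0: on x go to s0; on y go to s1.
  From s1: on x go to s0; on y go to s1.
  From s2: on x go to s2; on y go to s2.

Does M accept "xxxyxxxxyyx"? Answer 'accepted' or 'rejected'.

s2 --x--> s2
s2 --x--> s2
s2 --x--> s2
s2 --y--> s2
s2 --x--> s2
s2 --x--> s2
s2 --x--> s2
s2 --x--> s2
s2 --y--> s2
s2 --y--> s2
s2 --x--> s2
End in state s2, which is an accepting state.

accepted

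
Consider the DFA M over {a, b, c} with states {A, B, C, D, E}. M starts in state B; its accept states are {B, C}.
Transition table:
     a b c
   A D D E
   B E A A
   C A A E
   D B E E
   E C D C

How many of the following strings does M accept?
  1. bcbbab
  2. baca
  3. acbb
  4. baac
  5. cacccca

bcbbab: rejected
baca: accepted
acbb: rejected
baac: rejected
cacccca: rejected

1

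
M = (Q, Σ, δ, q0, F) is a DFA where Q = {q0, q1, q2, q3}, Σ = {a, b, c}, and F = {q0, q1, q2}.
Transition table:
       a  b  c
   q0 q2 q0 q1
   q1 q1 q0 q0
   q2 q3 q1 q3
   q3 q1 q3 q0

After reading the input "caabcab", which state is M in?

q0

q0 --c--> q1
q1 --a--> q1
q1 --a--> q1
q1 --b--> q0
q0 --c--> q1
q1 --a--> q1
q1 --b--> q0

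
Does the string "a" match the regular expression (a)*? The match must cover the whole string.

yes

Split into 1 piece a; each matches a.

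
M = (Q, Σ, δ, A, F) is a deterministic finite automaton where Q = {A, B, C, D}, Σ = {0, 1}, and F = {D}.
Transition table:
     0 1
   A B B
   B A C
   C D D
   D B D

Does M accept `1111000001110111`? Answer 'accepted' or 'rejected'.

A --1--> B
B --1--> C
C --1--> D
D --1--> D
D --0--> B
B --0--> A
A --0--> B
B --0--> A
A --0--> B
B --1--> C
C --1--> D
D --1--> D
D --0--> B
B --1--> C
C --1--> D
D --1--> D
End in state D, which is an accepting state.

accepted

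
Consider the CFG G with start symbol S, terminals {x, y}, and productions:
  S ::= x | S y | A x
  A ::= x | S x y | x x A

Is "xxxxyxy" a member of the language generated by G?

yes

S ⇒ Sy ⇒ Axy ⇒ xxAxy ⇒ xxSxyxy ⇒ xxxxyxy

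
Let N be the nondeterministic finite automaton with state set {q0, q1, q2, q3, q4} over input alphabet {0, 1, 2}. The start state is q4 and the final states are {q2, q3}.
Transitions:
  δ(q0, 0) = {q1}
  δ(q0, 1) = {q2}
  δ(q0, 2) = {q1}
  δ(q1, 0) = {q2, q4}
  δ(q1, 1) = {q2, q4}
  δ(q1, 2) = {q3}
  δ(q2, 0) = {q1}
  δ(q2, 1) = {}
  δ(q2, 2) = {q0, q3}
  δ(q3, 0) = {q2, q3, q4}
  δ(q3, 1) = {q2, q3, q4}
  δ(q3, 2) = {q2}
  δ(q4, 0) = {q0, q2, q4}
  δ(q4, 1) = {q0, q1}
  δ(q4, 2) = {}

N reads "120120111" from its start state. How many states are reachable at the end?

5

Start: {q4}
read 1: {q0, q1}
read 2: {q1, q3}
read 0: {q2, q3, q4}
read 1: {q0, q1, q2, q3, q4}
read 2: {q0, q1, q2, q3}
read 0: {q1, q2, q3, q4}
read 1: {q0, q1, q2, q3, q4}
read 1: {q0, q1, q2, q3, q4}
read 1: {q0, q1, q2, q3, q4}
Final reachable set {q0, q1, q2, q3, q4} has 5 states.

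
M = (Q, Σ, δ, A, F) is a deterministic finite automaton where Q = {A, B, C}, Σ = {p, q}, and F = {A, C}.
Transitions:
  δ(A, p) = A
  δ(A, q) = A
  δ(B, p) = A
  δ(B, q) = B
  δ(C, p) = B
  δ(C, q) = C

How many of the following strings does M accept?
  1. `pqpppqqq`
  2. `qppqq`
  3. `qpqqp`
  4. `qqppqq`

`pqpppqqq`: accepted
`qppqq`: accepted
`qpqqp`: accepted
`qqppqq`: accepted

4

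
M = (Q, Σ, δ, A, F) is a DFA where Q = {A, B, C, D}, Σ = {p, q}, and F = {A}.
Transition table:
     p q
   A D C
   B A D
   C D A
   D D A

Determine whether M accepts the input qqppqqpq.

A --q--> C
C --q--> A
A --p--> D
D --p--> D
D --q--> A
A --q--> C
C --p--> D
D --q--> A
End in state A, which is an accepting state.

accepted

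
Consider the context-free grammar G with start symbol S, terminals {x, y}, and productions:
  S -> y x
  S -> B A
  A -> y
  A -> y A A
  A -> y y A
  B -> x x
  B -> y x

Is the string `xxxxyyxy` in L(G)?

no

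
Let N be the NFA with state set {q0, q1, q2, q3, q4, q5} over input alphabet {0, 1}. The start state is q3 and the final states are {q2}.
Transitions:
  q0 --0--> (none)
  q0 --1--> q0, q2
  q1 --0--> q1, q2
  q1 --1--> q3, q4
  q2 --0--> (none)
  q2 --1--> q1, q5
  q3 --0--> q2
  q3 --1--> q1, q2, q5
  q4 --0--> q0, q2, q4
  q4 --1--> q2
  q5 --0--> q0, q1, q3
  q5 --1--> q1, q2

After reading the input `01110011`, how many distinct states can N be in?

Start: {q3}
read 0: {q2}
read 1: {q1, q5}
read 1: {q1, q2, q3, q4}
read 1: {q1, q2, q3, q4, q5}
read 0: {q0, q1, q2, q3, q4}
read 0: {q0, q1, q2, q4}
read 1: {q0, q1, q2, q3, q4, q5}
read 1: {q0, q1, q2, q3, q4, q5}
Final reachable set {q0, q1, q2, q3, q4, q5} has 6 states.

6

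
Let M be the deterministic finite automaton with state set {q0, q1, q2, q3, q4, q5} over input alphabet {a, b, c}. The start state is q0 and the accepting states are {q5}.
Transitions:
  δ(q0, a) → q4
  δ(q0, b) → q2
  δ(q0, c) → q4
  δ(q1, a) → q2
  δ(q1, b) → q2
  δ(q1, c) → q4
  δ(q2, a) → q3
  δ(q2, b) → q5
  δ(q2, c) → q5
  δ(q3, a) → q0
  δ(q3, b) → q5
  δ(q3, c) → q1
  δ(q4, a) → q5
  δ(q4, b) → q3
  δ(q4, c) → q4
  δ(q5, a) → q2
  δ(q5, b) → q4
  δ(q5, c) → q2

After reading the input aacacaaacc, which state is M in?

q0 --a--> q4
q4 --a--> q5
q5 --c--> q2
q2 --a--> q3
q3 --c--> q1
q1 --a--> q2
q2 --a--> q3
q3 --a--> q0
q0 --c--> q4
q4 --c--> q4

q4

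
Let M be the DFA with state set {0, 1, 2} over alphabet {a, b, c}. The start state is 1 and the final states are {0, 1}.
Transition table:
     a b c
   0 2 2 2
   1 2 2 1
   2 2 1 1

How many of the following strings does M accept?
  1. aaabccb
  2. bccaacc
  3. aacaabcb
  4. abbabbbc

2

aaabccb: rejected
bccaacc: accepted
aacaabcb: rejected
abbabbbc: accepted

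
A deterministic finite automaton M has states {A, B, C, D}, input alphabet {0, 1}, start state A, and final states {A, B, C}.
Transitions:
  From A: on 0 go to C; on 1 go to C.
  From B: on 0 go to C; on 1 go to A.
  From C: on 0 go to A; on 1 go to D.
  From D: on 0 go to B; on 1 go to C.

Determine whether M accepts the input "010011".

A --0--> C
C --1--> D
D --0--> B
B --0--> C
C --1--> D
D --1--> C
End in state C, which is an accepting state.

accepted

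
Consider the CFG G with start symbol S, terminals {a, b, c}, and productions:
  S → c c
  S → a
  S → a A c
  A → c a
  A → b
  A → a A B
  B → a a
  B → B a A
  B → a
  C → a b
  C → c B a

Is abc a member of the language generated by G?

yes

S ⇒ aAc ⇒ abc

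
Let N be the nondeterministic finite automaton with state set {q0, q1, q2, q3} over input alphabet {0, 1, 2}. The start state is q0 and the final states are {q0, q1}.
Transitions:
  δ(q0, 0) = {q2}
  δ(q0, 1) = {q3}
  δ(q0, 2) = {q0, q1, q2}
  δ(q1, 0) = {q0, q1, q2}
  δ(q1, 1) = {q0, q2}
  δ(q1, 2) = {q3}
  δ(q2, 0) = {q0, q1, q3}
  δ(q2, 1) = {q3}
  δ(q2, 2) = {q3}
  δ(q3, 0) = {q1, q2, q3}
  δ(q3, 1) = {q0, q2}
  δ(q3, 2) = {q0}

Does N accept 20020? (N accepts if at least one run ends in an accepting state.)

accepted

Start: {q0}
read 2: {q0, q1, q2}
read 0: {q0, q1, q2, q3}
read 0: {q0, q1, q2, q3}
read 2: {q0, q1, q2, q3}
read 0: {q0, q1, q2, q3}
Reachable ∩ accepting = {q0, q1} — nonempty.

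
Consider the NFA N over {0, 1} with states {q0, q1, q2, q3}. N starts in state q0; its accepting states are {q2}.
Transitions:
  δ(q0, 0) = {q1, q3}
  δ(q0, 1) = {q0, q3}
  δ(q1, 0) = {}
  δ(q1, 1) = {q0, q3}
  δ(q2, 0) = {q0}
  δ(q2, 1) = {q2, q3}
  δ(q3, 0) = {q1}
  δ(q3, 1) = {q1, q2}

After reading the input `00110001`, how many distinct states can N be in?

2

Start: {q0}
read 0: {q1, q3}
read 0: {q1}
read 1: {q0, q3}
read 1: {q0, q1, q2, q3}
read 0: {q0, q1, q3}
read 0: {q1, q3}
read 0: {q1}
read 1: {q0, q3}
Final reachable set {q0, q3} has 2 states.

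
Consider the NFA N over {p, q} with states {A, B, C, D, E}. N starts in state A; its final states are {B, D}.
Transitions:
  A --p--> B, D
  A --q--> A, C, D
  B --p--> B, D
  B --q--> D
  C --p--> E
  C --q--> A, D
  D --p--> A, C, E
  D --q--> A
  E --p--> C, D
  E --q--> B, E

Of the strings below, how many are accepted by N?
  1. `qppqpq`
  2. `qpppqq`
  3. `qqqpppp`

3

`qppqpq`: accepted
`qpppqq`: accepted
`qqqpppp`: accepted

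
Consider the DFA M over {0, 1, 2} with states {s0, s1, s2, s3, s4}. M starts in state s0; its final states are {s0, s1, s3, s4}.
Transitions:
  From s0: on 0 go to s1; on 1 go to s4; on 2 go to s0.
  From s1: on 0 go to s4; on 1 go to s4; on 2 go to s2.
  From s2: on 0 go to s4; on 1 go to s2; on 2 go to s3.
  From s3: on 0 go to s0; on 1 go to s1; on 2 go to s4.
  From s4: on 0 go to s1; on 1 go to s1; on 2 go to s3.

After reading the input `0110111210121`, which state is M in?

s0 --0--> s1
s1 --1--> s4
s4 --1--> s1
s1 --0--> s4
s4 --1--> s1
s1 --1--> s4
s4 --1--> s1
s1 --2--> s2
s2 --1--> s2
s2 --0--> s4
s4 --1--> s1
s1 --2--> s2
s2 --1--> s2

s2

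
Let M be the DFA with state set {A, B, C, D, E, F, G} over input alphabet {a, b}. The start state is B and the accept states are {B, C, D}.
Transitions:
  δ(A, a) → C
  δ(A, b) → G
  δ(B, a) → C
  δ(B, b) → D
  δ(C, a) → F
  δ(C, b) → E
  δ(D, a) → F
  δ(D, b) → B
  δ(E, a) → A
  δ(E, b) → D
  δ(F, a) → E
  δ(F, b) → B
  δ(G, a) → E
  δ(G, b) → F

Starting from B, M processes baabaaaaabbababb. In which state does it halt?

D

B --b--> D
D --a--> F
F --a--> E
E --b--> D
D --a--> F
F --a--> E
E --a--> A
A --a--> C
C --a--> F
F --b--> B
B --b--> D
D --a--> F
F --b--> B
B --a--> C
C --b--> E
E --b--> D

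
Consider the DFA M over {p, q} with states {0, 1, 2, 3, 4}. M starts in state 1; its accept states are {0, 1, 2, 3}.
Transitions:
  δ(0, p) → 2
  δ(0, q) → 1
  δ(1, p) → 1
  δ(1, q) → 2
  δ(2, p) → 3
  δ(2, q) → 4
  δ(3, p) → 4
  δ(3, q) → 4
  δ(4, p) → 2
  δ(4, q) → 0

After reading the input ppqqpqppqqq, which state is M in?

1

1 --p--> 1
1 --p--> 1
1 --q--> 2
2 --q--> 4
4 --p--> 2
2 --q--> 4
4 --p--> 2
2 --p--> 3
3 --q--> 4
4 --q--> 0
0 --q--> 1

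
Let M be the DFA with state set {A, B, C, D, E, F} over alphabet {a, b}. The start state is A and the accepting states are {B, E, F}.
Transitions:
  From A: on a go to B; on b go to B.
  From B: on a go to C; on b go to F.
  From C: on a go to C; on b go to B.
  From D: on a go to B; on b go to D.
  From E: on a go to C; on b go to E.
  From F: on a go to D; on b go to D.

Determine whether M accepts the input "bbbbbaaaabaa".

A --b--> B
B --b--> F
F --b--> D
D --b--> D
D --b--> D
D --a--> B
B --a--> C
C --a--> C
C --a--> C
C --b--> B
B --a--> C
C --a--> C
End in state C, which is not an accepting state.

rejected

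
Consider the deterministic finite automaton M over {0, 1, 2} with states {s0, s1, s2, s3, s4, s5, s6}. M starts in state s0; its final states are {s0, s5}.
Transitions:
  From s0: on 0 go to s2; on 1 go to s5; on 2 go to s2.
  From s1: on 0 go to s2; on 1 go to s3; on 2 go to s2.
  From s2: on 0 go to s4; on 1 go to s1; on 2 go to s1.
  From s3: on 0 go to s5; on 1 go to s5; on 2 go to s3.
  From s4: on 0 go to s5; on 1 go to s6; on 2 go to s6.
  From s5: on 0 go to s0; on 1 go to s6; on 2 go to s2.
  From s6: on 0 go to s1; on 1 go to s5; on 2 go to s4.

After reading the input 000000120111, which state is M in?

s0 --0--> s2
s2 --0--> s4
s4 --0--> s5
s5 --0--> s0
s0 --0--> s2
s2 --0--> s4
s4 --1--> s6
s6 --2--> s4
s4 --0--> s5
s5 --1--> s6
s6 --1--> s5
s5 --1--> s6

s6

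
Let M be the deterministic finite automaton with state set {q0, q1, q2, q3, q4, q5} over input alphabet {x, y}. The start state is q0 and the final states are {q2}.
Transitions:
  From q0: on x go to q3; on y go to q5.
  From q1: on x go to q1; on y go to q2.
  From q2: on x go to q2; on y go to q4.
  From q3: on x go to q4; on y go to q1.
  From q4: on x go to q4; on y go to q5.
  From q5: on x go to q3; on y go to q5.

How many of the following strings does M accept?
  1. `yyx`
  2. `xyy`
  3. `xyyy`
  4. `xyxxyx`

2

`yyx`: rejected
`xyy`: accepted
`xyyy`: rejected
`xyxxyx`: accepted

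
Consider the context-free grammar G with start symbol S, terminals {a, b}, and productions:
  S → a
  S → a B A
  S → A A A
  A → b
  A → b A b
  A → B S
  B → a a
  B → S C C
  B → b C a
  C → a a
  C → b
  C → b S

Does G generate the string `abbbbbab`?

S ⇒ aBA ⇒ abCaA ⇒ abbSaA ⇒ abbAAAaA ⇒ abbbAAaA ⇒ abbbbAaA ⇒ abbbbbaA ⇒ abbbbbab

yes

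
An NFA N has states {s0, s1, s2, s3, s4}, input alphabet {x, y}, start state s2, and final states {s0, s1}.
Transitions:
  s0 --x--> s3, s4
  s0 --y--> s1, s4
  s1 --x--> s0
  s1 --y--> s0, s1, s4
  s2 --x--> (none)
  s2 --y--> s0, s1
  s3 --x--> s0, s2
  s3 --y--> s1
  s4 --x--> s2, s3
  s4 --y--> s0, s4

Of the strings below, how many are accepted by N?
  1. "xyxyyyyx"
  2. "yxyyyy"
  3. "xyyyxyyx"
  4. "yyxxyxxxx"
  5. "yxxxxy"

3

"xyxyyyyx": rejected
"yxyyyy": accepted
"xyyyxyyx": rejected
"yyxxyxxxx": accepted
"yxxxxy": accepted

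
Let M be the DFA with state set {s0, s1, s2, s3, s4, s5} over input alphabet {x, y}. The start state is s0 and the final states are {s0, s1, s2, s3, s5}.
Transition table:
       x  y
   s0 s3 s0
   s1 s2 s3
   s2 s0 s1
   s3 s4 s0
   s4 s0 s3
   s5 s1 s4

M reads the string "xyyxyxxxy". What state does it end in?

s0

s0 --x--> s3
s3 --y--> s0
s0 --y--> s0
s0 --x--> s3
s3 --y--> s0
s0 --x--> s3
s3 --x--> s4
s4 --x--> s0
s0 --y--> s0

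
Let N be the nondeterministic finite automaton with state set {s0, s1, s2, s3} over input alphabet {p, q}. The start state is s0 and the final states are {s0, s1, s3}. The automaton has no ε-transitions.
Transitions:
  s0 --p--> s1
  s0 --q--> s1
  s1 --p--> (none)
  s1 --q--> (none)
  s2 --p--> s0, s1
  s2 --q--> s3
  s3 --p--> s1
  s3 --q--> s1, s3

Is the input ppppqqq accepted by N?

Start: {s0}
read p: {s1}
read p: {}
The reachable set is empty and stays empty for the remaining 5 symbols.
Reachable ∩ accepting = {} — empty.

rejected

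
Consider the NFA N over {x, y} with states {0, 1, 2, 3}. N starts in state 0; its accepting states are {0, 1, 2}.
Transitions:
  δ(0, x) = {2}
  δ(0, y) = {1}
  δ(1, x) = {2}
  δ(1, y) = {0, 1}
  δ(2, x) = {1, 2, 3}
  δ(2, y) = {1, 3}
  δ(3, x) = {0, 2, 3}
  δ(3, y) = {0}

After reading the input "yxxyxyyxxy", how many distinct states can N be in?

3

Start: {0}
read y: {1}
read x: {2}
read x: {1, 2, 3}
read y: {0, 1, 3}
read x: {0, 2, 3}
read y: {0, 1, 3}
read y: {0, 1}
read x: {2}
read x: {1, 2, 3}
read y: {0, 1, 3}
Final reachable set {0, 1, 3} has 3 states.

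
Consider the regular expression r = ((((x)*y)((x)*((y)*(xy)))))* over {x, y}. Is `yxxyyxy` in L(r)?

Split into 2 pieces yxxy · yxy; each matches (((x)*y)((x)*((y)*(xy)))).

yes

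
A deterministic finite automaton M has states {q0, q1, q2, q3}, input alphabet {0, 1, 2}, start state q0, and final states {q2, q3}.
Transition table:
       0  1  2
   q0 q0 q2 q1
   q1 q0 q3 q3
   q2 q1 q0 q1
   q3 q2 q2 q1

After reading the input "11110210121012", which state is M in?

q1

q0 --1--> q2
q2 --1--> q0
q0 --1--> q2
q2 --1--> q0
q0 --0--> q0
q0 --2--> q1
q1 --1--> q3
q3 --0--> q2
q2 --1--> q0
q0 --2--> q1
q1 --1--> q3
q3 --0--> q2
q2 --1--> q0
q0 --2--> q1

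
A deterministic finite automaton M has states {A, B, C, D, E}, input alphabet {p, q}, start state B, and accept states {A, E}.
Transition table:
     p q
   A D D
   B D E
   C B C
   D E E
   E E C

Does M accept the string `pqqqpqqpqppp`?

accepted

B --p--> D
D --q--> E
E --q--> C
C --q--> C
C --p--> B
B --q--> E
E --q--> C
C --p--> B
B --q--> E
E --p--> E
E --p--> E
E --p--> E
End in state E, which is an accepting state.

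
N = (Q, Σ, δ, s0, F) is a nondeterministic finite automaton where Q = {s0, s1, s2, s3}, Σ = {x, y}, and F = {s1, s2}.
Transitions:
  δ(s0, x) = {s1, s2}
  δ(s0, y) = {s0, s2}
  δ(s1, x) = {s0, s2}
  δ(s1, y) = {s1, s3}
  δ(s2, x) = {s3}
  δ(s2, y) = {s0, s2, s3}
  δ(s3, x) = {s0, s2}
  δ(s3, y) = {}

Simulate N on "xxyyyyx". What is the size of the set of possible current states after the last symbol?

4

Start: {s0}
read x: {s1, s2}
read x: {s0, s2, s3}
read y: {s0, s2, s3}
read y: {s0, s2, s3}
read y: {s0, s2, s3}
read y: {s0, s2, s3}
read x: {s0, s1, s2, s3}
Final reachable set {s0, s1, s2, s3} has 4 states.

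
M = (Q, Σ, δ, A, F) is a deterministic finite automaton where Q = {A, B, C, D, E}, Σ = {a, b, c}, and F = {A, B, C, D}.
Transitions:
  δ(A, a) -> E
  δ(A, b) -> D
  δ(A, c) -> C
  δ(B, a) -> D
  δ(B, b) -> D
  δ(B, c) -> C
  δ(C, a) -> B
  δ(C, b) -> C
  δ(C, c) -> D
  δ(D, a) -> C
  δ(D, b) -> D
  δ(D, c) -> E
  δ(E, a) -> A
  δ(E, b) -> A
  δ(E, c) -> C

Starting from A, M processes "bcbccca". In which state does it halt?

A --b--> D
D --c--> E
E --b--> A
A --c--> C
C --c--> D
D --c--> E
E --a--> A

A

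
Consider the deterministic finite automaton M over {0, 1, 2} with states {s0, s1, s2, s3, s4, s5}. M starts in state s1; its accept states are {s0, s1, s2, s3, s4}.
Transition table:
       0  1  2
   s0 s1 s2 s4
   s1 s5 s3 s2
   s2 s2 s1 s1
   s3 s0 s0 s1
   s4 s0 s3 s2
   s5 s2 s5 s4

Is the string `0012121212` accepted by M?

s1 --0--> s5
s5 --0--> s2
s2 --1--> s1
s1 --2--> s2
s2 --1--> s1
s1 --2--> s2
s2 --1--> s1
s1 --2--> s2
s2 --1--> s1
s1 --2--> s2
End in state s2, which is an accepting state.

accepted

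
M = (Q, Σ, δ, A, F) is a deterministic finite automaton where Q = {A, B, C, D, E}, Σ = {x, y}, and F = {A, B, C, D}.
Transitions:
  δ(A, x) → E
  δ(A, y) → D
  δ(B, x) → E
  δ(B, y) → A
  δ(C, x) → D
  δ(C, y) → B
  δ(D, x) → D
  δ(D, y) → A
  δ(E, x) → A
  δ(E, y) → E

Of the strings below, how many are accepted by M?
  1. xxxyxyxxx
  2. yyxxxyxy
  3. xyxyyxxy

3

xxxyxyxxx: accepted
yyxxxyxy: accepted
xyxyyxxy: accepted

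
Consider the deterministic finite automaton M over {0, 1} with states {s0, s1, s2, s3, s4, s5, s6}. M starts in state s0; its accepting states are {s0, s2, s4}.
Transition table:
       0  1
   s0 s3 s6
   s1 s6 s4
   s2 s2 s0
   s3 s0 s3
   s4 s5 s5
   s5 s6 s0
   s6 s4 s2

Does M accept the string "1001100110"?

accepted

s0 --1--> s6
s6 --0--> s4
s4 --0--> s5
s5 --1--> s0
s0 --1--> s6
s6 --0--> s4
s4 --0--> s5
s5 --1--> s0
s0 --1--> s6
s6 --0--> s4
End in state s4, which is an accepting state.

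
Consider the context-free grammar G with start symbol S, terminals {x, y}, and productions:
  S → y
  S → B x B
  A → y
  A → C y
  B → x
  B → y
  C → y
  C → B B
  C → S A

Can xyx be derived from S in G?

no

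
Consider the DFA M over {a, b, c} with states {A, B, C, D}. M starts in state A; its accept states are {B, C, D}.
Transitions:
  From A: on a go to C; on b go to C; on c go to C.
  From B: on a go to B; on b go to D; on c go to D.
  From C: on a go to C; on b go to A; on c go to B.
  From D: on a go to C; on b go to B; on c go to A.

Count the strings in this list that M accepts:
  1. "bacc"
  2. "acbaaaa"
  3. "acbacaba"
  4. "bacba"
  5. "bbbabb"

"bacc": accepted
"acbaaaa": accepted
"acbacaba": accepted
"bacba": accepted
"bbbabb": accepted

5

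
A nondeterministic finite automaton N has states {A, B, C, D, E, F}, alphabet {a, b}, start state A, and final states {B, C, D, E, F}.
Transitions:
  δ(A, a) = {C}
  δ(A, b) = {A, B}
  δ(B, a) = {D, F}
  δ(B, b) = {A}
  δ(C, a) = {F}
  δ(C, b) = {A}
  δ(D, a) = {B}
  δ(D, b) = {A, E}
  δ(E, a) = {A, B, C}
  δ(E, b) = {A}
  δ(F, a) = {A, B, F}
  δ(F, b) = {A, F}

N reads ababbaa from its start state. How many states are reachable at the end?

3

Start: {A}
read a: {C}
read b: {A}
read a: {C}
read b: {A}
read b: {A, B}
read a: {C, D, F}
read a: {A, B, F}
Final reachable set {A, B, F} has 3 states.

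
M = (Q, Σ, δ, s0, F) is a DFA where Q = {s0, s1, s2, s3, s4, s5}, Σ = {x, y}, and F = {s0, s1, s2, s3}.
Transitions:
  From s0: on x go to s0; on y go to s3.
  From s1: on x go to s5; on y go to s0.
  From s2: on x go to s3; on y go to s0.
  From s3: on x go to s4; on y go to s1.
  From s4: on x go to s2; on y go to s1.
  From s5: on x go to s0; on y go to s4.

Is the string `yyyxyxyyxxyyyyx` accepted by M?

rejected

s0 --y--> s3
s3 --y--> s1
s1 --y--> s0
s0 --x--> s0
s0 --y--> s3
s3 --x--> s4
s4 --y--> s1
s1 --y--> s0
s0 --x--> s0
s0 --x--> s0
s0 --y--> s3
s3 --y--> s1
s1 --y--> s0
s0 --y--> s3
s3 --x--> s4
End in state s4, which is not an accepting state.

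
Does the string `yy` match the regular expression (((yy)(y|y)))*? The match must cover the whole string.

no

yy cannot be split into zero or more pieces each matching ((yy)(y|y)).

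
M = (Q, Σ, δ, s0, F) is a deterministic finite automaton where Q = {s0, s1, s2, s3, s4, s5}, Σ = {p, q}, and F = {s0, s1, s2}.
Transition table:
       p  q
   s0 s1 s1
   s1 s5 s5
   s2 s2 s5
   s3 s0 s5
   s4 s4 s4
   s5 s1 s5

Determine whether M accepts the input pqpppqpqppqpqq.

s0 --p--> s1
s1 --q--> s5
s5 --p--> s1
s1 --p--> s5
s5 --p--> s1
s1 --q--> s5
s5 --p--> s1
s1 --q--> s5
s5 --p--> s1
s1 --p--> s5
s5 --q--> s5
s5 --p--> s1
s1 --q--> s5
s5 --q--> s5
End in state s5, which is not an accepting state.

rejected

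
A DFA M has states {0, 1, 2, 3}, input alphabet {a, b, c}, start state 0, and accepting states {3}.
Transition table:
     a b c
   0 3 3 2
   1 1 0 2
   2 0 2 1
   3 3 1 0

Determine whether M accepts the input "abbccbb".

0 --a--> 3
3 --b--> 1
1 --b--> 0
0 --c--> 2
2 --c--> 1
1 --b--> 0
0 --b--> 3
End in state 3, which is an accepting state.

accepted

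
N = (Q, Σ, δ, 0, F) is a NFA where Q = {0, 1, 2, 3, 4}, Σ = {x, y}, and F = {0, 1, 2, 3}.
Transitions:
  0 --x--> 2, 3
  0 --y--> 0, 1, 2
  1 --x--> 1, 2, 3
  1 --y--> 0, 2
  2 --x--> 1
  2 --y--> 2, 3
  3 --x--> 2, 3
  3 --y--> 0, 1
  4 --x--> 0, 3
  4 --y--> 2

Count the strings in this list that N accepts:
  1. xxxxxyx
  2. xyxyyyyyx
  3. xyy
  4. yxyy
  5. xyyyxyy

xxxxxyx: accepted
xyxyyyyyx: accepted
xyy: accepted
yxyy: accepted
xyyyxyy: accepted

5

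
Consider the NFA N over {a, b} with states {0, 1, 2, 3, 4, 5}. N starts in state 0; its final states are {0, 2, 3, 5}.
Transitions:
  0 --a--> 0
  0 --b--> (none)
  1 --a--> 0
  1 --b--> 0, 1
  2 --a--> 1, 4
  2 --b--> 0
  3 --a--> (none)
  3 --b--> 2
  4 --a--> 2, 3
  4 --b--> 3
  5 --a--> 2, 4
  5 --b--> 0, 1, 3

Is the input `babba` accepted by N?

Start: {0}
read b: {}
The reachable set is empty and stays empty for the remaining 4 symbols.
Reachable ∩ accepting = {} — empty.

rejected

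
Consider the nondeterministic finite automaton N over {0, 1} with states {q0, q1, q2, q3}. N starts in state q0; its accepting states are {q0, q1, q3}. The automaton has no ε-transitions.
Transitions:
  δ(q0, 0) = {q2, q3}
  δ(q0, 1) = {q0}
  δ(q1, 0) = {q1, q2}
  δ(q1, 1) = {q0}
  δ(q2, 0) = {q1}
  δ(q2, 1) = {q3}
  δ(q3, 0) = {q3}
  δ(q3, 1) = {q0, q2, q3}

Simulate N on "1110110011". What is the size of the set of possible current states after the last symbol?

Start: {q0}
read 1: {q0}
read 1: {q0}
read 1: {q0}
read 0: {q2, q3}
read 1: {q0, q2, q3}
read 1: {q0, q2, q3}
read 0: {q1, q2, q3}
read 0: {q1, q2, q3}
read 1: {q0, q2, q3}
read 1: {q0, q2, q3}
Final reachable set {q0, q2, q3} has 3 states.

3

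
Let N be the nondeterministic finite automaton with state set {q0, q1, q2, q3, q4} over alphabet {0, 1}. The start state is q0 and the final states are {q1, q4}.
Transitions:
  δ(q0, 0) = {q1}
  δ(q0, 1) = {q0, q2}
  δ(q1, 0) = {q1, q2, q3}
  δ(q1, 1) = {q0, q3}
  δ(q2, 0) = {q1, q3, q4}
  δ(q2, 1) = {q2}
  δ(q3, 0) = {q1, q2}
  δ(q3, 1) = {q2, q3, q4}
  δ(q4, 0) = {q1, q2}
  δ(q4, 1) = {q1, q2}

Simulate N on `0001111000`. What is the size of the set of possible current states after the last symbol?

4

Start: {q0}
read 0: {q1}
read 0: {q1, q2, q3}
read 0: {q1, q2, q3, q4}
read 1: {q0, q1, q2, q3, q4}
read 1: {q0, q1, q2, q3, q4}
read 1: {q0, q1, q2, q3, q4}
read 1: {q0, q1, q2, q3, q4}
read 0: {q1, q2, q3, q4}
read 0: {q1, q2, q3, q4}
read 0: {q1, q2, q3, q4}
Final reachable set {q1, q2, q3, q4} has 4 states.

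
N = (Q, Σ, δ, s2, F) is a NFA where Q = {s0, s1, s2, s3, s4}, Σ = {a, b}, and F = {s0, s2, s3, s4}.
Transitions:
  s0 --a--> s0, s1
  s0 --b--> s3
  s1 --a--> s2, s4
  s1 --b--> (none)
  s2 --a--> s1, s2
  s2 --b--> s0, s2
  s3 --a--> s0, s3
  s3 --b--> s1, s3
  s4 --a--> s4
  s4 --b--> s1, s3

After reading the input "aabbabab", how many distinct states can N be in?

Start: {s2}
read a: {s1, s2}
read a: {s1, s2, s4}
read b: {s0, s1, s2, s3}
read b: {s0, s1, s2, s3}
read a: {s0, s1, s2, s3, s4}
read b: {s0, s1, s2, s3}
read a: {s0, s1, s2, s3, s4}
read b: {s0, s1, s2, s3}
Final reachable set {s0, s1, s2, s3} has 4 states.

4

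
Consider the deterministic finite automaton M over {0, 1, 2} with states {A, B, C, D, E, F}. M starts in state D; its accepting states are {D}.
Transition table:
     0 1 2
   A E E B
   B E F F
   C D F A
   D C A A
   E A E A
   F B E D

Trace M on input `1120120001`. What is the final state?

D --1--> A
A --1--> E
E --2--> A
A --0--> E
E --1--> E
E --2--> A
A --0--> E
E --0--> A
A --0--> E
E --1--> E

E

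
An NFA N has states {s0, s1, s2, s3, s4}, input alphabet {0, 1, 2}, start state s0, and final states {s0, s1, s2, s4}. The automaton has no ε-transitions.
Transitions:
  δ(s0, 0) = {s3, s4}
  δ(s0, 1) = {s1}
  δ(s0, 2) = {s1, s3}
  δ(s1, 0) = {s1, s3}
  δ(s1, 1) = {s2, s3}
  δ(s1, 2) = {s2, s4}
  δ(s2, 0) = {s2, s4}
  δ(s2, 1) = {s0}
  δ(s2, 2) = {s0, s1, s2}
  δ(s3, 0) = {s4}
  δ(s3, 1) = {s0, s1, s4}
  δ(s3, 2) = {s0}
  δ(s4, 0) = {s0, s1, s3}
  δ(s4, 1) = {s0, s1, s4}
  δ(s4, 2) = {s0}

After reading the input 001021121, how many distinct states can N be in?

Start: {s0}
read 0: {s3, s4}
read 0: {s0, s1, s3, s4}
read 1: {s0, s1, s2, s3, s4}
read 0: {s0, s1, s2, s3, s4}
read 2: {s0, s1, s2, s3, s4}
read 1: {s0, s1, s2, s3, s4}
read 1: {s0, s1, s2, s3, s4}
read 2: {s0, s1, s2, s3, s4}
read 1: {s0, s1, s2, s3, s4}
Final reachable set {s0, s1, s2, s3, s4} has 5 states.

5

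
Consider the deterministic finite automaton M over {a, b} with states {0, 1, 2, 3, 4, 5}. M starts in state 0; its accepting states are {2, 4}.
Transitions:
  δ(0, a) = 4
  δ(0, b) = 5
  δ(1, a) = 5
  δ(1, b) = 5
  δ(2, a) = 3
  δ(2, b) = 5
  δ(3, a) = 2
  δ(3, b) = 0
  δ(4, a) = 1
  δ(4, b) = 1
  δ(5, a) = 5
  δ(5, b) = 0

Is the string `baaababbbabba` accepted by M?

rejected

0 --b--> 5
5 --a--> 5
5 --a--> 5
5 --a--> 5
5 --b--> 0
0 --a--> 4
4 --b--> 1
1 --b--> 5
5 --b--> 0
0 --a--> 4
4 --b--> 1
1 --b--> 5
5 --a--> 5
End in state 5, which is not an accepting state.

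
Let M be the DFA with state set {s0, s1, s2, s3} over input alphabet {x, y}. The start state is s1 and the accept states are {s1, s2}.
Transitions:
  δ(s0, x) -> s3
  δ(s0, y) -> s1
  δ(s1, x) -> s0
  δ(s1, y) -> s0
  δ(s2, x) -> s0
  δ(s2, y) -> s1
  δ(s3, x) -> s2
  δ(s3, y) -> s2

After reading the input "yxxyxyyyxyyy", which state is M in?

s1

s1 --y--> s0
s0 --x--> s3
s3 --x--> s2
s2 --y--> s1
s1 --x--> s0
s0 --y--> s1
s1 --y--> s0
s0 --y--> s1
s1 --x--> s0
s0 --y--> s1
s1 --y--> s0
s0 --y--> s1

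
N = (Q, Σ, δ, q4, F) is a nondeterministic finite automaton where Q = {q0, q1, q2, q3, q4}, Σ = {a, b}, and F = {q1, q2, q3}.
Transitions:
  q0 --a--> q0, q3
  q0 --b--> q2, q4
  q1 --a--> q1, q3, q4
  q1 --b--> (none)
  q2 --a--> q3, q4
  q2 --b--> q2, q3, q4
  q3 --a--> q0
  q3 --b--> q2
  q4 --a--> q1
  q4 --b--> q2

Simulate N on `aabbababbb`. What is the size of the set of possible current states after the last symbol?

Start: {q4}
read a: {q1}
read a: {q1, q3, q4}
read b: {q2}
read b: {q2, q3, q4}
read a: {q0, q1, q3, q4}
read b: {q2, q4}
read a: {q1, q3, q4}
read b: {q2}
read b: {q2, q3, q4}
read b: {q2, q3, q4}
Final reachable set {q2, q3, q4} has 3 states.

3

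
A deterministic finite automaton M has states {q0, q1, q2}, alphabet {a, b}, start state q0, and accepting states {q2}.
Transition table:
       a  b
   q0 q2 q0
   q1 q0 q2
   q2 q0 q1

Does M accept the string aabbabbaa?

accepted

q0 --a--> q2
q2 --a--> q0
q0 --b--> q0
q0 --b--> q0
q0 --a--> q2
q2 --b--> q1
q1 --b--> q2
q2 --a--> q0
q0 --a--> q2
End in state q2, which is an accepting state.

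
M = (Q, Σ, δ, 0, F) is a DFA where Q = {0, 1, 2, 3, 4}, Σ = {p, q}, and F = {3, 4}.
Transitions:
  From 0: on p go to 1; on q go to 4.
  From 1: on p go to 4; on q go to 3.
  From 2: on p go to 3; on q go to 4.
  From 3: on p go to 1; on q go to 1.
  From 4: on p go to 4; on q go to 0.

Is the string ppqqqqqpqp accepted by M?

0 --p--> 1
1 --p--> 4
4 --q--> 0
0 --q--> 4
4 --q--> 0
0 --q--> 4
4 --q--> 0
0 --p--> 1
1 --q--> 3
3 --p--> 1
End in state 1, which is not an accepting state.

rejected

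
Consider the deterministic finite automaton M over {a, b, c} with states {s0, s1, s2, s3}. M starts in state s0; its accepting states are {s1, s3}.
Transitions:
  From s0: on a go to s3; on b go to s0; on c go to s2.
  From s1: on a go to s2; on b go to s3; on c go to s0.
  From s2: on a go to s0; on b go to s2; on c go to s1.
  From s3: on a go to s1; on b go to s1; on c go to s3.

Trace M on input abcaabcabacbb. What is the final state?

s0 --a--> s3
s3 --b--> s1
s1 --c--> s0
s0 --a--> s3
s3 --a--> s1
s1 --b--> s3
s3 --c--> s3
s3 --a--> s1
s1 --b--> s3
s3 --a--> s1
s1 --c--> s0
s0 --b--> s0
s0 --b--> s0

s0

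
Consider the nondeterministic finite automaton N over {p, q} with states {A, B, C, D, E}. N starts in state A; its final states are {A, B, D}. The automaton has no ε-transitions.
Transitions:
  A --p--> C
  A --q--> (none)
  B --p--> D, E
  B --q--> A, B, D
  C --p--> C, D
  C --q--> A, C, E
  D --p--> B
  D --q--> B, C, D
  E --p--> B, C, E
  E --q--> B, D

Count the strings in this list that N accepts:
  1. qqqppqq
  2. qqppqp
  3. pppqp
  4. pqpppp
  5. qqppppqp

2

qqqppqq: rejected
qqppqp: rejected
pppqp: accepted
pqpppp: accepted
qqppppqp: rejected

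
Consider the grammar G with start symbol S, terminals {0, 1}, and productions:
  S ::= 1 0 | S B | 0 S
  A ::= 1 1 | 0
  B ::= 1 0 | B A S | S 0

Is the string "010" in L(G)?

S ⇒ 0S ⇒ 010

yes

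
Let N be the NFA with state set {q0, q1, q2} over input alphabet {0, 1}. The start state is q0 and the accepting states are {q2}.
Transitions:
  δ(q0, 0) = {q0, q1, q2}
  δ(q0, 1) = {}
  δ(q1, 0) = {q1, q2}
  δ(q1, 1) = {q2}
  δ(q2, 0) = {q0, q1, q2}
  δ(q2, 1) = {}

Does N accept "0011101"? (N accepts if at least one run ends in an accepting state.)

Start: {q0}
read 0: {q0, q1, q2}
read 0: {q0, q1, q2}
read 1: {q2}
read 1: {}
The reachable set is empty and stays empty for the remaining 3 symbols.
Reachable ∩ accepting = {} — empty.

rejected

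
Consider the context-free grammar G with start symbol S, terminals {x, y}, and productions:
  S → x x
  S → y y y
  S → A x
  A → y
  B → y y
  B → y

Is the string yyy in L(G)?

yes

S ⇒ yyy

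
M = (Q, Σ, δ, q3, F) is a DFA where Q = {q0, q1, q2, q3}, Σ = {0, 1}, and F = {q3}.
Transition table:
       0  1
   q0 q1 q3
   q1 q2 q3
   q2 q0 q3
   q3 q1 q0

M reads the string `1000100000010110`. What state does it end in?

q3 --1--> q0
q0 --0--> q1
q1 --0--> q2
q2 --0--> q0
q0 --1--> q3
q3 --0--> q1
q1 --0--> q2
q2 --0--> q0
q0 --0--> q1
q1 --0--> q2
q2 --0--> q0
q0 --1--> q3
q3 --0--> q1
q1 --1--> q3
q3 --1--> q0
q0 --0--> q1

q1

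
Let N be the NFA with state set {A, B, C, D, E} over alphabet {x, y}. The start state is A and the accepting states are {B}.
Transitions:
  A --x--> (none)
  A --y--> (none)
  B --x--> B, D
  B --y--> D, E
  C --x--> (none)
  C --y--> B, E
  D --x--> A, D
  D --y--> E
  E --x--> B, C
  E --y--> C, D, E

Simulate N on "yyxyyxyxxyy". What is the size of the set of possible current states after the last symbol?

Start: {A}
read y: {}
The reachable set is empty and stays empty for the remaining 10 symbols.
Final reachable set {} has 0 states.

0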